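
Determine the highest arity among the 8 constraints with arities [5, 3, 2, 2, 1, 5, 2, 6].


The arities are: 5, 3, 2, 2, 1, 5, 2, 6.
Scan for the maximum value.
Maximum arity = 6.

6


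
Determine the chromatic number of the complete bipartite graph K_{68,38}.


K_{68,38} is bipartite by definition: the two parts are independent sets, with every edge crossing between them.
Color all vertices in one part with color 1 and all vertices in the other part with color 2.
Since the graph has at least one edge, one color does not suffice.
Chromatic number = 2.

2


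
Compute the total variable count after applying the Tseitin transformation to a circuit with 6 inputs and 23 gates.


The Tseitin transformation introduces one auxiliary variable per gate.
Total variables = inputs + gates = 6 + 23 = 29.

29


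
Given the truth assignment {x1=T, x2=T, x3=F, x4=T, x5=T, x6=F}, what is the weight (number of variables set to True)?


The weight is the number of variables assigned True.
True variables: x1, x2, x4, x5.
Weight = 4.

4


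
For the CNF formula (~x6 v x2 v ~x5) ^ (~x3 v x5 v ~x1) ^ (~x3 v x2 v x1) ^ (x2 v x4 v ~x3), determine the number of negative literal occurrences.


Scan each clause for negated literals.
Clause 1: 2 negative; Clause 2: 2 negative; Clause 3: 1 negative; Clause 4: 1 negative.
Total negative literal occurrences = 6.

6


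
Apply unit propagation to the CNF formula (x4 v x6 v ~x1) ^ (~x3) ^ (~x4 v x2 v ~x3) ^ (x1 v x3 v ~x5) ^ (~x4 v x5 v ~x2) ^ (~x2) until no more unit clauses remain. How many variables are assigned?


Unit propagation repeatedly assigns the literal in any unit clause, then simplifies.
Assignments in order: x3 = F, x2 = F.
No further unit clauses remain.
Total variables assigned = 2.

2


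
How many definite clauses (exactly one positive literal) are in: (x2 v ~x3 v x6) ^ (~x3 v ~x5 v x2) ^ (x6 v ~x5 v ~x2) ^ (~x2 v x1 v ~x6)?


A definite clause has exactly one positive literal.
Clause 1: 2 positive -> not definite
Clause 2: 1 positive -> definite
Clause 3: 1 positive -> definite
Clause 4: 1 positive -> definite
Definite clause count = 3.

3


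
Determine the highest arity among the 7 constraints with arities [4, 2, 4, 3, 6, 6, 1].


The arities are: 4, 2, 4, 3, 6, 6, 1.
Scan for the maximum value.
Maximum arity = 6.

6


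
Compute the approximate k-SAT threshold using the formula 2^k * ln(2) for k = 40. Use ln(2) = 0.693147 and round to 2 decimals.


Using the asymptotic formula: threshold ~ 2^k * ln(2).
2^40 = 1099511627776.
1099511627776 * 0.693147 = 762123186258.05.

762123186258.05


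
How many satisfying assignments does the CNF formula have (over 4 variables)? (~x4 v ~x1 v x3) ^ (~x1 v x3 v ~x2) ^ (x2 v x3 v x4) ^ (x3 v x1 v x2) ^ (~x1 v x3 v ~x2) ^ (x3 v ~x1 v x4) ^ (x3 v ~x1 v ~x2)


Enumerate all 16 truth assignments over 4 variables.
Test each against every clause.
Satisfying assignments found: 10.

10


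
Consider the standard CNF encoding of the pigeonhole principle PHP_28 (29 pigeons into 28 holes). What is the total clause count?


The PHP encoding has two parts:
1) At-least-one-hole clauses: 29 (one per pigeon, each with 28 literals).
2) At-most-one-pigeon-per-hole clauses: 28 holes * C(29,2) = 28 * 406 = 11368.
Total clauses = 29 + 11368 = 11397.

11397


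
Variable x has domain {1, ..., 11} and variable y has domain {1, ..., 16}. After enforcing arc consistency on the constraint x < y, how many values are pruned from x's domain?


For the constraint x < y, x needs a supporting value in y's domain.
x can be at most 15 (one less than y's maximum).
Valid x values from domain: 11 out of 11.
Pruned = 11 - 11 = 0.

0


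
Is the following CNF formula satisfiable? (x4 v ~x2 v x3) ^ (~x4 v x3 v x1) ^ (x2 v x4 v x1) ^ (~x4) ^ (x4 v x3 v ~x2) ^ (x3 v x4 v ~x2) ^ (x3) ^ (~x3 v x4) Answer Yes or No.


Check all 16 possible truth assignments.
Number of satisfying assignments found: 0.
The formula is unsatisfiable.

No


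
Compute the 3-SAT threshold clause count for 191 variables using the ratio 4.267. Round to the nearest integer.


The 3-SAT phase transition occurs at approximately 4.267 clauses per variable.
m = 4.267 * 191 = 814.997.
Rounded to nearest integer: 815.

815


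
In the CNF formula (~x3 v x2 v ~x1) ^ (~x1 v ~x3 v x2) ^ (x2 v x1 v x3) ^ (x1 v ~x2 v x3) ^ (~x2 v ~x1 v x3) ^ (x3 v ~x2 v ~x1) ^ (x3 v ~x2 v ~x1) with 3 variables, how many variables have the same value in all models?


Find all satisfying assignments: 4 model(s).
Check which variables have the same value in every model.
No variable is fixed across all models.
Backbone size = 0.

0


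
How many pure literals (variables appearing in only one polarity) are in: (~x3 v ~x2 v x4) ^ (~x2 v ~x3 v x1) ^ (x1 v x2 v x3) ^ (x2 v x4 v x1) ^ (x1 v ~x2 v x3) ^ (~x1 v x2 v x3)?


A pure literal appears in only one polarity across all clauses.
Pure literals: x4 (positive only).
Count = 1.

1


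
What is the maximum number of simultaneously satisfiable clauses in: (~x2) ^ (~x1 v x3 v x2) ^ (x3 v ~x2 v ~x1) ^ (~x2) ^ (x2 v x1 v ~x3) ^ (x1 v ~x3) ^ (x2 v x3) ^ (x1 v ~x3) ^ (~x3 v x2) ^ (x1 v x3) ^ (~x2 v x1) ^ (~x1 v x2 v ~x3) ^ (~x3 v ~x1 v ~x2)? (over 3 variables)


Enumerate all 8 truth assignments.
For each, count how many of the 13 clauses are satisfied.
The formula is not fully satisfiable, so the maximum is below 13.
Maximum simultaneously satisfiable clauses = 11.

11


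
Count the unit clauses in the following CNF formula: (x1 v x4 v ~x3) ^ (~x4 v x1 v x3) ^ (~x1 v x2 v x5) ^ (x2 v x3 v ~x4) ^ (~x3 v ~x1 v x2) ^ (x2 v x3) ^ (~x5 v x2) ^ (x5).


A unit clause contains exactly one literal.
Unit clauses found: (x5).
Count = 1.

1


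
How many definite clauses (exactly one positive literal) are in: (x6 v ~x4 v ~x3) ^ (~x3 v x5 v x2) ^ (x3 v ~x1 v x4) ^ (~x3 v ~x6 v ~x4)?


A definite clause has exactly one positive literal.
Clause 1: 1 positive -> definite
Clause 2: 2 positive -> not definite
Clause 3: 2 positive -> not definite
Clause 4: 0 positive -> not definite
Definite clause count = 1.

1


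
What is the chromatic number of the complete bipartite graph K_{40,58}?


K_{40,58} is bipartite by definition: the two parts are independent sets, with every edge crossing between them.
Color all vertices in one part with color 1 and all vertices in the other part with color 2.
Since the graph has at least one edge, one color does not suffice.
Chromatic number = 2.

2


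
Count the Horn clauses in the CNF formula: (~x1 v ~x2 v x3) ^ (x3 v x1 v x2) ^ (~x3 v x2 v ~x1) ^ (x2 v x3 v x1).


A Horn clause has at most one positive literal.
Clause 1: 1 positive lit(s) -> Horn
Clause 2: 3 positive lit(s) -> not Horn
Clause 3: 1 positive lit(s) -> Horn
Clause 4: 3 positive lit(s) -> not Horn
Total Horn clauses = 2.

2


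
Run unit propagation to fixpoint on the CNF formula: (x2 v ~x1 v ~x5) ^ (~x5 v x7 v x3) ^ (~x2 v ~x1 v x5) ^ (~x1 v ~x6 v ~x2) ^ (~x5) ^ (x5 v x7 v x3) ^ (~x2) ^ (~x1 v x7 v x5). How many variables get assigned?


Unit propagation repeatedly assigns the literal in any unit clause, then simplifies.
Assignments in order: x5 = F, x2 = F.
No further unit clauses remain.
Total variables assigned = 2.

2


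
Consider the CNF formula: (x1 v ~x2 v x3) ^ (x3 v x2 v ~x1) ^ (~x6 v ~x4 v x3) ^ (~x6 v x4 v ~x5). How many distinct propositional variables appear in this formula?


Identify each distinct variable in the formula.
Variables found: x1, x2, x3, x4, x5, x6.
Total distinct variables = 6.

6


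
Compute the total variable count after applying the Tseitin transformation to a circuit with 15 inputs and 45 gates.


The Tseitin transformation introduces one auxiliary variable per gate.
Total variables = inputs + gates = 15 + 45 = 60.

60


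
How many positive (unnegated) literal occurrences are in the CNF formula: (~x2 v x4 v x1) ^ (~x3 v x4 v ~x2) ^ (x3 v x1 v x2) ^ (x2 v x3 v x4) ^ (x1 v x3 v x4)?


Scan each clause for unnegated literals.
Clause 1: 2 positive; Clause 2: 1 positive; Clause 3: 3 positive; Clause 4: 3 positive; Clause 5: 3 positive.
Total positive literal occurrences = 12.

12


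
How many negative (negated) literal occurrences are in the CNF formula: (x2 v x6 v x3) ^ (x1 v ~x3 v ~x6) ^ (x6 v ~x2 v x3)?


Scan each clause for negated literals.
Clause 1: 0 negative; Clause 2: 2 negative; Clause 3: 1 negative.
Total negative literal occurrences = 3.

3


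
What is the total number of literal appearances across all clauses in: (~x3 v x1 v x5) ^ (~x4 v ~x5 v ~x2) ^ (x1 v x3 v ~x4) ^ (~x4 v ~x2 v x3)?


Clause lengths: 3, 3, 3, 3.
Sum = 3 + 3 + 3 + 3 = 12.

12


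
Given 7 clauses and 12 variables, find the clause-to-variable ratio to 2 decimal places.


Clause-to-variable ratio = clauses / variables.
7 / 12 = 0.58.

0.58


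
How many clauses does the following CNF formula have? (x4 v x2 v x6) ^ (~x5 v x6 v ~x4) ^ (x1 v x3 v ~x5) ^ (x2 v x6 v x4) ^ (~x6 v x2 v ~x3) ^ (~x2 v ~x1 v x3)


Each group enclosed in parentheses joined by ^ is one clause.
Counting the conjuncts: 6 clauses.

6


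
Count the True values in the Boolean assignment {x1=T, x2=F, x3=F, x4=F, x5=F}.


The weight is the number of variables assigned True.
True variables: x1.
Weight = 1.

1


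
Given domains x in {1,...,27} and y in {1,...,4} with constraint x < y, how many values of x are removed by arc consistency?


For the constraint x < y, x needs a supporting value in y's domain.
x can be at most 3 (one less than y's maximum).
Valid x values from domain: 3 out of 27.
Pruned = 27 - 3 = 24.

24


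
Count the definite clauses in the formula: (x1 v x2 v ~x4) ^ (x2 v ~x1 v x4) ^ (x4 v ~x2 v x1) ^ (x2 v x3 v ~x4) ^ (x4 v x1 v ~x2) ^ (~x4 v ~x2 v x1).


A definite clause has exactly one positive literal.
Clause 1: 2 positive -> not definite
Clause 2: 2 positive -> not definite
Clause 3: 2 positive -> not definite
Clause 4: 2 positive -> not definite
Clause 5: 2 positive -> not definite
Clause 6: 1 positive -> definite
Definite clause count = 1.

1


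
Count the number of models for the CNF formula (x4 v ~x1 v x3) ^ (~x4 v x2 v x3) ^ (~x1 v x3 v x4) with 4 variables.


Enumerate all 16 truth assignments over 4 variables.
Test each against every clause.
Satisfying assignments found: 12.

12


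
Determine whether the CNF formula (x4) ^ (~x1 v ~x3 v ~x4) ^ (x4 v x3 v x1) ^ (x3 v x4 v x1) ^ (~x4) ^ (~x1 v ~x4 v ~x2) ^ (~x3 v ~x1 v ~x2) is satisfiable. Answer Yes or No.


Check all 16 possible truth assignments.
Number of satisfying assignments found: 0.
The formula is unsatisfiable.

No


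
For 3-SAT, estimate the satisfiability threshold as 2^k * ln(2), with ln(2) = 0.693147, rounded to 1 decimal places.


Using the asymptotic formula: threshold ~ 2^k * ln(2).
2^3 = 8.
8 * 0.693147 = 5.5.

5.5


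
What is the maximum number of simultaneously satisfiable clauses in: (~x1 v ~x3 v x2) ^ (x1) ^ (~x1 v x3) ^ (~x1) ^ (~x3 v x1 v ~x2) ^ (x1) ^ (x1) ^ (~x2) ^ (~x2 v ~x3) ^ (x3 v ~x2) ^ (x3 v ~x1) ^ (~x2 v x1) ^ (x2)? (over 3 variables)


Enumerate all 8 truth assignments.
For each, count how many of the 13 clauses are satisfied.
The formula is not fully satisfiable, so the maximum is below 13.
Maximum simultaneously satisfiable clauses = 10.

10


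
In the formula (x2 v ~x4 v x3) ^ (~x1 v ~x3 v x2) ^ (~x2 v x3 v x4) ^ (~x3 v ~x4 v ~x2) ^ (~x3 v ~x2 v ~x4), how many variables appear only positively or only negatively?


A pure literal appears in only one polarity across all clauses.
Pure literals: x1 (negative only).
Count = 1.

1


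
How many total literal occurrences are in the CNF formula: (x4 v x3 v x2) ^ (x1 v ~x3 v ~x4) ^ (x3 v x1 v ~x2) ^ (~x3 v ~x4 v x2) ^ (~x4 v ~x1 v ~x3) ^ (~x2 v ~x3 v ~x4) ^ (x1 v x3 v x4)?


Clause lengths: 3, 3, 3, 3, 3, 3, 3.
Sum = 3 + 3 + 3 + 3 + 3 + 3 + 3 = 21.

21


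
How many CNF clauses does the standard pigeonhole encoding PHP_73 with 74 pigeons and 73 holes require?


The PHP encoding has two parts:
1) At-least-one-hole clauses: 74 (one per pigeon, each with 73 literals).
2) At-most-one-pigeon-per-hole clauses: 73 holes * C(74,2) = 73 * 2701 = 197173.
Total clauses = 74 + 197173 = 197247.

197247


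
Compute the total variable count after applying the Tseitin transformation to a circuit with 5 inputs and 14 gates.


The Tseitin transformation introduces one auxiliary variable per gate.
Total variables = inputs + gates = 5 + 14 = 19.

19


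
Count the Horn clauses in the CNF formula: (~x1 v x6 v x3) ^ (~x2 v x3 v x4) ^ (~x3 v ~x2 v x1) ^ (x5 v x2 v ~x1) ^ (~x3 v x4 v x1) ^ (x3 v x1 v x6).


A Horn clause has at most one positive literal.
Clause 1: 2 positive lit(s) -> not Horn
Clause 2: 2 positive lit(s) -> not Horn
Clause 3: 1 positive lit(s) -> Horn
Clause 4: 2 positive lit(s) -> not Horn
Clause 5: 2 positive lit(s) -> not Horn
Clause 6: 3 positive lit(s) -> not Horn
Total Horn clauses = 1.

1


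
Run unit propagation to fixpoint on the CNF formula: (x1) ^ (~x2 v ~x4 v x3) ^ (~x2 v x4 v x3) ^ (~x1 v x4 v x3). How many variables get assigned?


Unit propagation repeatedly assigns the literal in any unit clause, then simplifies.
Assignments in order: x1 = T.
No further unit clauses remain.
Total variables assigned = 1.

1


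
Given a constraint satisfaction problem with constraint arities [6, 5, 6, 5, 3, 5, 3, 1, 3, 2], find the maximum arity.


The arities are: 6, 5, 6, 5, 3, 5, 3, 1, 3, 2.
Scan for the maximum value.
Maximum arity = 6.

6


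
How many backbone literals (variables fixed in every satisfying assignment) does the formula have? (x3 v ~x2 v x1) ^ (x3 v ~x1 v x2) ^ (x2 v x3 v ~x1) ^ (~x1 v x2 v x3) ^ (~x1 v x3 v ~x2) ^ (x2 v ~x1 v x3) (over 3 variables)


Find all satisfying assignments: 5 model(s).
Check which variables have the same value in every model.
No variable is fixed across all models.
Backbone size = 0.

0


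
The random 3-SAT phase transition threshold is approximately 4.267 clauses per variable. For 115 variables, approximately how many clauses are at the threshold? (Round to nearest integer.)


The 3-SAT phase transition occurs at approximately 4.267 clauses per variable.
m = 4.267 * 115 = 490.705.
Rounded to nearest integer: 491.

491


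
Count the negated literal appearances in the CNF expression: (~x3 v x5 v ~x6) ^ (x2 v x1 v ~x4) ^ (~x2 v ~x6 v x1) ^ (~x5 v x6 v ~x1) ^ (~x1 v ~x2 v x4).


Scan each clause for negated literals.
Clause 1: 2 negative; Clause 2: 1 negative; Clause 3: 2 negative; Clause 4: 2 negative; Clause 5: 2 negative.
Total negative literal occurrences = 9.

9


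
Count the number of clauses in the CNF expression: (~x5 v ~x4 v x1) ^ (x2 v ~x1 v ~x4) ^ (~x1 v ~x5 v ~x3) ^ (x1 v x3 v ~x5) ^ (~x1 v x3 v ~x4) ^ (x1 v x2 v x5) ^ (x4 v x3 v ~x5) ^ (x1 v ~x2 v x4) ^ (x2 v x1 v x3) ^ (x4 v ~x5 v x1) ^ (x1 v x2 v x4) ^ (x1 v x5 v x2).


Each group enclosed in parentheses joined by ^ is one clause.
Counting the conjuncts: 12 clauses.

12


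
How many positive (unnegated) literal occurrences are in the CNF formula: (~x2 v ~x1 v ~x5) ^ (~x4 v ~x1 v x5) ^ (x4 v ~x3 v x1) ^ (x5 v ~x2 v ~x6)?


Scan each clause for unnegated literals.
Clause 1: 0 positive; Clause 2: 1 positive; Clause 3: 2 positive; Clause 4: 1 positive.
Total positive literal occurrences = 4.

4


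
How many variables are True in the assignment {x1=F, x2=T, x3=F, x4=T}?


The weight is the number of variables assigned True.
True variables: x2, x4.
Weight = 2.

2


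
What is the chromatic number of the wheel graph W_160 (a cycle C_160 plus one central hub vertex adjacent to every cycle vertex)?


W_160 consists of the cycle C_160 together with a hub vertex adjacent to every cycle vertex.
The cycle C_160 needs 2 colors (even cycle -> 2).
The hub is adjacent to every cycle vertex, so it must receive a new color distinct from all of them.
Chromatic number = 2 + 1 = 3.

3


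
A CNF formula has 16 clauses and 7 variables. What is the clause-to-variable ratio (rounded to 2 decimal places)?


Clause-to-variable ratio = clauses / variables.
16 / 7 = 2.29.

2.29


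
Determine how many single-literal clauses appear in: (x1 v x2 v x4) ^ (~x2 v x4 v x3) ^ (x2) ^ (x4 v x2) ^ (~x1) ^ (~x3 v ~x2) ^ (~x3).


A unit clause contains exactly one literal.
Unit clauses found: (x2), (~x1), (~x3).
Count = 3.

3


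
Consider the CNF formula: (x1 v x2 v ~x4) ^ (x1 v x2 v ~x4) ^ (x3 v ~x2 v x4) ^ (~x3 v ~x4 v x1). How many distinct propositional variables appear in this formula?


Identify each distinct variable in the formula.
Variables found: x1, x2, x3, x4.
Total distinct variables = 4.

4


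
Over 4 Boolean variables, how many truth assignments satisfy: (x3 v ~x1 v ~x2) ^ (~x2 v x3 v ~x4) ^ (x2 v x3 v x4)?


Enumerate all 16 truth assignments over 4 variables.
Test each against every clause.
Satisfying assignments found: 11.

11


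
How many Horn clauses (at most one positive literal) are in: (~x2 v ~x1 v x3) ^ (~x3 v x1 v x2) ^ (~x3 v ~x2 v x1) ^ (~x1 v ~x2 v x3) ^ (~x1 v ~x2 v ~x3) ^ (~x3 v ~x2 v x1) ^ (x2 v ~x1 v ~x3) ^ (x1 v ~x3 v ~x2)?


A Horn clause has at most one positive literal.
Clause 1: 1 positive lit(s) -> Horn
Clause 2: 2 positive lit(s) -> not Horn
Clause 3: 1 positive lit(s) -> Horn
Clause 4: 1 positive lit(s) -> Horn
Clause 5: 0 positive lit(s) -> Horn
Clause 6: 1 positive lit(s) -> Horn
Clause 7: 1 positive lit(s) -> Horn
Clause 8: 1 positive lit(s) -> Horn
Total Horn clauses = 7.

7


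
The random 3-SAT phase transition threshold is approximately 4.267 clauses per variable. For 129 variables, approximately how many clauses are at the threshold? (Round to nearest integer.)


The 3-SAT phase transition occurs at approximately 4.267 clauses per variable.
m = 4.267 * 129 = 550.443.
Rounded to nearest integer: 550.

550


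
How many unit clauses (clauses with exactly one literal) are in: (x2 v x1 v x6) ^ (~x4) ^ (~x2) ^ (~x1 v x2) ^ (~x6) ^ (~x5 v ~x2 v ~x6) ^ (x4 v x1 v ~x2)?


A unit clause contains exactly one literal.
Unit clauses found: (~x4), (~x2), (~x6).
Count = 3.

3


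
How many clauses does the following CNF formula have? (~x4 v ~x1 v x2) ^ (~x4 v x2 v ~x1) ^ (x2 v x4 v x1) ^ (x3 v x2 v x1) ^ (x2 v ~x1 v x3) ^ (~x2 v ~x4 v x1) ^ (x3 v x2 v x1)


Each group enclosed in parentheses joined by ^ is one clause.
Counting the conjuncts: 7 clauses.

7


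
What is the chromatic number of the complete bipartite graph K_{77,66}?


K_{77,66} is bipartite by definition: the two parts are independent sets, with every edge crossing between them.
Color all vertices in one part with color 1 and all vertices in the other part with color 2.
Since the graph has at least one edge, one color does not suffice.
Chromatic number = 2.

2


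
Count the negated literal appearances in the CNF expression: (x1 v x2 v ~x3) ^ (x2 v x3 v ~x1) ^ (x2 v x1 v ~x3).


Scan each clause for negated literals.
Clause 1: 1 negative; Clause 2: 1 negative; Clause 3: 1 negative.
Total negative literal occurrences = 3.

3


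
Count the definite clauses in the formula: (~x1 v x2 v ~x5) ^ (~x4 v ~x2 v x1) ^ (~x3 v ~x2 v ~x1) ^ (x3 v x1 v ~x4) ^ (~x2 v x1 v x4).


A definite clause has exactly one positive literal.
Clause 1: 1 positive -> definite
Clause 2: 1 positive -> definite
Clause 3: 0 positive -> not definite
Clause 4: 2 positive -> not definite
Clause 5: 2 positive -> not definite
Definite clause count = 2.

2


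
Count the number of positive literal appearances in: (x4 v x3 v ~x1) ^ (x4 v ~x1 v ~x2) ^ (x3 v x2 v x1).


Scan each clause for unnegated literals.
Clause 1: 2 positive; Clause 2: 1 positive; Clause 3: 3 positive.
Total positive literal occurrences = 6.

6


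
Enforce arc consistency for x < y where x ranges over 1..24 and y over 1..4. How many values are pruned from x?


For the constraint x < y, x needs a supporting value in y's domain.
x can be at most 3 (one less than y's maximum).
Valid x values from domain: 3 out of 24.
Pruned = 24 - 3 = 21.

21


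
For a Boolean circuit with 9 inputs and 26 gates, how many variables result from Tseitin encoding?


The Tseitin transformation introduces one auxiliary variable per gate.
Total variables = inputs + gates = 9 + 26 = 35.

35


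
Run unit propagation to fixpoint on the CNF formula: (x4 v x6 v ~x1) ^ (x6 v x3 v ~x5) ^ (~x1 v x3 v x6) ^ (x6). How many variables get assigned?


Unit propagation repeatedly assigns the literal in any unit clause, then simplifies.
Assignments in order: x6 = T.
No further unit clauses remain.
Total variables assigned = 1.

1


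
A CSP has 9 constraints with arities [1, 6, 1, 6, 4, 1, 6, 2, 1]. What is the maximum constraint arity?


The arities are: 1, 6, 1, 6, 4, 1, 6, 2, 1.
Scan for the maximum value.
Maximum arity = 6.

6


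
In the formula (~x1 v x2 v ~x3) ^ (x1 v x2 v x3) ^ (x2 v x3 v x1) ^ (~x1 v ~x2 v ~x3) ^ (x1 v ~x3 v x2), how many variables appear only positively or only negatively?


A pure literal appears in only one polarity across all clauses.
No pure literals found.
Count = 0.

0


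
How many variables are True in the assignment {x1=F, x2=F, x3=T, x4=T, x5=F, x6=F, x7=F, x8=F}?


The weight is the number of variables assigned True.
True variables: x3, x4.
Weight = 2.

2


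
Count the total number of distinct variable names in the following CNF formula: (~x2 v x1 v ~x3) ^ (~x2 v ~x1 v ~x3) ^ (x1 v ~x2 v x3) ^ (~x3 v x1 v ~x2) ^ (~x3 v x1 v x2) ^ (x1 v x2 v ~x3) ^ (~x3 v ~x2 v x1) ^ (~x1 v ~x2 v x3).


Identify each distinct variable in the formula.
Variables found: x1, x2, x3.
Total distinct variables = 3.

3


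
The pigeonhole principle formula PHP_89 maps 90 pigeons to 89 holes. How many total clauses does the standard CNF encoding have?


The PHP encoding has two parts:
1) At-least-one-hole clauses: 90 (one per pigeon, each with 89 literals).
2) At-most-one-pigeon-per-hole clauses: 89 holes * C(90,2) = 89 * 4005 = 356445.
Total clauses = 90 + 356445 = 356535.

356535


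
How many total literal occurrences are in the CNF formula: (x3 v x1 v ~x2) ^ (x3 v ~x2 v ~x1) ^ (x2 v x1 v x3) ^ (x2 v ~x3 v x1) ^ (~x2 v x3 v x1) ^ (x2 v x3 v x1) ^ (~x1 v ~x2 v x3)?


Clause lengths: 3, 3, 3, 3, 3, 3, 3.
Sum = 3 + 3 + 3 + 3 + 3 + 3 + 3 = 21.

21


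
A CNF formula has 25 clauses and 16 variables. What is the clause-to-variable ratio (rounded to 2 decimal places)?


Clause-to-variable ratio = clauses / variables.
25 / 16 = 1.56.

1.56


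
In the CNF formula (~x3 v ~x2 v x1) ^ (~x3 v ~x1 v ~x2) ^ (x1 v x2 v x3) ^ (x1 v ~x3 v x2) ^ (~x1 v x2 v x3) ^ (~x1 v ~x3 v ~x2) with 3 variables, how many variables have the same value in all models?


Find all satisfying assignments: 3 model(s).
Check which variables have the same value in every model.
No variable is fixed across all models.
Backbone size = 0.

0


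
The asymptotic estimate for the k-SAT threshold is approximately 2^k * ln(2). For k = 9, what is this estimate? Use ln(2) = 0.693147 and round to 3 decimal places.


Using the asymptotic formula: threshold ~ 2^k * ln(2).
2^9 = 512.
512 * 0.693147 = 354.891.

354.891


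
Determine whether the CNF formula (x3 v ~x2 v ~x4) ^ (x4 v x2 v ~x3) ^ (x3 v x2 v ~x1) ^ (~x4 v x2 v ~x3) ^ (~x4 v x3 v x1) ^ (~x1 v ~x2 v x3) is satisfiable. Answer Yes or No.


Check all 16 possible truth assignments.
Number of satisfying assignments found: 6.
The formula is satisfiable.

Yes


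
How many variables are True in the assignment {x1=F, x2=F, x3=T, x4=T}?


The weight is the number of variables assigned True.
True variables: x3, x4.
Weight = 2.

2


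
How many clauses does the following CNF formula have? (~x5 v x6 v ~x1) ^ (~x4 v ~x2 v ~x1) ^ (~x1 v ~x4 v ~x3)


Each group enclosed in parentheses joined by ^ is one clause.
Counting the conjuncts: 3 clauses.

3


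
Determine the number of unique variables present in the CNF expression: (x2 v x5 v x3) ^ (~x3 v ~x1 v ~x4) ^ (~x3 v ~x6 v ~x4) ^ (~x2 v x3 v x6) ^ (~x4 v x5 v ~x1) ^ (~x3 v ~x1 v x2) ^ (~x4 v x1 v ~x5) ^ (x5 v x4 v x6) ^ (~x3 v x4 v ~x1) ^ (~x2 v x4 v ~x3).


Identify each distinct variable in the formula.
Variables found: x1, x2, x3, x4, x5, x6.
Total distinct variables = 6.

6


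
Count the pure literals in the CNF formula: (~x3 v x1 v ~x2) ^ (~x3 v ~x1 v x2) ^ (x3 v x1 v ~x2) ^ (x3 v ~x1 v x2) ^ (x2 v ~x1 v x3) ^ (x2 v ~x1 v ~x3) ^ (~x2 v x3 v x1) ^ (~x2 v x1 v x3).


A pure literal appears in only one polarity across all clauses.
No pure literals found.
Count = 0.

0


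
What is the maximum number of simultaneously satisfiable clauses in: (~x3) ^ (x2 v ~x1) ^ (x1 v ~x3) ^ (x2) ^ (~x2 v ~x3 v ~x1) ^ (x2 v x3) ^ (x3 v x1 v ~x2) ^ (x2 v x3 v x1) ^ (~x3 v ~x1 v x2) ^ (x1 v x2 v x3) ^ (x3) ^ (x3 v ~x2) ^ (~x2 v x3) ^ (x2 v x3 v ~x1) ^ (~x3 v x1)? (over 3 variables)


Enumerate all 8 truth assignments.
For each, count how many of the 15 clauses are satisfied.
The formula is not fully satisfiable, so the maximum is below 15.
Maximum simultaneously satisfiable clauses = 13.

13


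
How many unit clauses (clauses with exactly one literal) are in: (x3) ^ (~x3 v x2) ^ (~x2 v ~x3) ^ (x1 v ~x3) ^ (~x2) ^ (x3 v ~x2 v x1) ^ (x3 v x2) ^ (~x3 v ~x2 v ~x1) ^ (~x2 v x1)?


A unit clause contains exactly one literal.
Unit clauses found: (x3), (~x2).
Count = 2.

2


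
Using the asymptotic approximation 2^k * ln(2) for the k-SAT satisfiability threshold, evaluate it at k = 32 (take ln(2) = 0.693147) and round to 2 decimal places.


Using the asymptotic formula: threshold ~ 2^k * ln(2).
2^32 = 4294967296.
4294967296 * 0.693147 = 2977043696.32.

2977043696.32


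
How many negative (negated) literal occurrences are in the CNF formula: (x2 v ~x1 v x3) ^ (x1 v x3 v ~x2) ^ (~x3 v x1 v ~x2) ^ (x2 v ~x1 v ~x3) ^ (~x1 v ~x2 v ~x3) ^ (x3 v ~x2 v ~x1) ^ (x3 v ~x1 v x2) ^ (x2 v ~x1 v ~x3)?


Scan each clause for negated literals.
Clause 1: 1 negative; Clause 2: 1 negative; Clause 3: 2 negative; Clause 4: 2 negative; Clause 5: 3 negative; Clause 6: 2 negative; Clause 7: 1 negative; Clause 8: 2 negative.
Total negative literal occurrences = 14.

14


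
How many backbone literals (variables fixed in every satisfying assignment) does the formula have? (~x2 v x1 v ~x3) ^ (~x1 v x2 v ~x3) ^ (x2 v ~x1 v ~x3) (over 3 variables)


Find all satisfying assignments: 6 model(s).
Check which variables have the same value in every model.
No variable is fixed across all models.
Backbone size = 0.

0


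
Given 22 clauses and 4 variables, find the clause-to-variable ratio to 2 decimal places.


Clause-to-variable ratio = clauses / variables.
22 / 4 = 5.5.

5.5


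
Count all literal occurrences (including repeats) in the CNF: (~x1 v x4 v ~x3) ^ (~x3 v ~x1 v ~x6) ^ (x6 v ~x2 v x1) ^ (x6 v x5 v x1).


Clause lengths: 3, 3, 3, 3.
Sum = 3 + 3 + 3 + 3 = 12.

12


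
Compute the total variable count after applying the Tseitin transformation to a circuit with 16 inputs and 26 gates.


The Tseitin transformation introduces one auxiliary variable per gate.
Total variables = inputs + gates = 16 + 26 = 42.

42


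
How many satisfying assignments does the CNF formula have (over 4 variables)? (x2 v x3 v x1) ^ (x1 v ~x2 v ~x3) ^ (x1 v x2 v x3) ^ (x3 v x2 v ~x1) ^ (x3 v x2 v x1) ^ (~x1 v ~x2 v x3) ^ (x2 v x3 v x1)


Enumerate all 16 truth assignments over 4 variables.
Test each against every clause.
Satisfying assignments found: 8.

8


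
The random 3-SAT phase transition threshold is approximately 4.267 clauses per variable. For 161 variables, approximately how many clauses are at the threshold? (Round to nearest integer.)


The 3-SAT phase transition occurs at approximately 4.267 clauses per variable.
m = 4.267 * 161 = 686.987.
Rounded to nearest integer: 687.

687


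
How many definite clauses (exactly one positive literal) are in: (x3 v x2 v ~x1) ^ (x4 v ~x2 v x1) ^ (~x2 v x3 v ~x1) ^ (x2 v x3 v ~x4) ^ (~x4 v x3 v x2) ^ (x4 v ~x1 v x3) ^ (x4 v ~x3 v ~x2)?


A definite clause has exactly one positive literal.
Clause 1: 2 positive -> not definite
Clause 2: 2 positive -> not definite
Clause 3: 1 positive -> definite
Clause 4: 2 positive -> not definite
Clause 5: 2 positive -> not definite
Clause 6: 2 positive -> not definite
Clause 7: 1 positive -> definite
Definite clause count = 2.

2


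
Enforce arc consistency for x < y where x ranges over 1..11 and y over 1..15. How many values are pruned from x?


For the constraint x < y, x needs a supporting value in y's domain.
x can be at most 14 (one less than y's maximum).
Valid x values from domain: 11 out of 11.
Pruned = 11 - 11 = 0.

0


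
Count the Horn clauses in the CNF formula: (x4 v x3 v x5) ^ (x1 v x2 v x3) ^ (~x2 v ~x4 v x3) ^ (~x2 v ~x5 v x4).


A Horn clause has at most one positive literal.
Clause 1: 3 positive lit(s) -> not Horn
Clause 2: 3 positive lit(s) -> not Horn
Clause 3: 1 positive lit(s) -> Horn
Clause 4: 1 positive lit(s) -> Horn
Total Horn clauses = 2.

2


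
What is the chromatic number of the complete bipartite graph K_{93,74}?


K_{93,74} is bipartite by definition: the two parts are independent sets, with every edge crossing between them.
Color all vertices in one part with color 1 and all vertices in the other part with color 2.
Since the graph has at least one edge, one color does not suffice.
Chromatic number = 2.

2


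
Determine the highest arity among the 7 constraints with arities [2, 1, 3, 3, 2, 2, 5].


The arities are: 2, 1, 3, 3, 2, 2, 5.
Scan for the maximum value.
Maximum arity = 5.

5


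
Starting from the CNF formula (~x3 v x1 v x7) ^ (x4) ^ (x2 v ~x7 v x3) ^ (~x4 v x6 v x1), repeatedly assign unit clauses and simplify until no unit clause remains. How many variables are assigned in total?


Unit propagation repeatedly assigns the literal in any unit clause, then simplifies.
Assignments in order: x4 = T.
No further unit clauses remain.
Total variables assigned = 1.

1


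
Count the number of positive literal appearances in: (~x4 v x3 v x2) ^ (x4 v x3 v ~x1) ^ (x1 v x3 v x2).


Scan each clause for unnegated literals.
Clause 1: 2 positive; Clause 2: 2 positive; Clause 3: 3 positive.
Total positive literal occurrences = 7.

7


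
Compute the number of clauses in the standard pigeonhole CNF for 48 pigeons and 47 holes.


The PHP encoding has two parts:
1) At-least-one-hole clauses: 48 (one per pigeon, each with 47 literals).
2) At-most-one-pigeon-per-hole clauses: 47 holes * C(48,2) = 47 * 1128 = 53016.
Total clauses = 48 + 53016 = 53064.

53064


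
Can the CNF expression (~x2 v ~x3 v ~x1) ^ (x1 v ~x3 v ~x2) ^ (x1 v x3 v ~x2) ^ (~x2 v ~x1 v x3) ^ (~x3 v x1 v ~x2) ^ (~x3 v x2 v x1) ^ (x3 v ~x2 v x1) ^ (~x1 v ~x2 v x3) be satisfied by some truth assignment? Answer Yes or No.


Check all 8 possible truth assignments.
Number of satisfying assignments found: 3.
The formula is satisfiable.

Yes


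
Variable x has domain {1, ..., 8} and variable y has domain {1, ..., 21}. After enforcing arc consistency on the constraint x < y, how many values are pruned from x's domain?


For the constraint x < y, x needs a supporting value in y's domain.
x can be at most 20 (one less than y's maximum).
Valid x values from domain: 8 out of 8.
Pruned = 8 - 8 = 0.

0


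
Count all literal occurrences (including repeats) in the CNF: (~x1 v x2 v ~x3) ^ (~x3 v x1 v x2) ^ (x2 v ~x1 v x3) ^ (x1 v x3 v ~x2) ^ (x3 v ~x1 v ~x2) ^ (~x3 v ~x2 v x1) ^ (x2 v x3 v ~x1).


Clause lengths: 3, 3, 3, 3, 3, 3, 3.
Sum = 3 + 3 + 3 + 3 + 3 + 3 + 3 = 21.

21


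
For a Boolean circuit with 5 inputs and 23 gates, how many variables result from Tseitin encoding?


The Tseitin transformation introduces one auxiliary variable per gate.
Total variables = inputs + gates = 5 + 23 = 28.

28


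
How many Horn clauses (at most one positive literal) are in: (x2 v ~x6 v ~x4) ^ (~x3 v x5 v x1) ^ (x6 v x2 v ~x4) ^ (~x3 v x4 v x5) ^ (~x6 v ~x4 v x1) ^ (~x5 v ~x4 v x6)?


A Horn clause has at most one positive literal.
Clause 1: 1 positive lit(s) -> Horn
Clause 2: 2 positive lit(s) -> not Horn
Clause 3: 2 positive lit(s) -> not Horn
Clause 4: 2 positive lit(s) -> not Horn
Clause 5: 1 positive lit(s) -> Horn
Clause 6: 1 positive lit(s) -> Horn
Total Horn clauses = 3.

3


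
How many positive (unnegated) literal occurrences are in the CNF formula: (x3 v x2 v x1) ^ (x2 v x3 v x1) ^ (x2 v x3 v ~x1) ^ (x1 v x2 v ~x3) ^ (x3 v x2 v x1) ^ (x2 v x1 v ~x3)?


Scan each clause for unnegated literals.
Clause 1: 3 positive; Clause 2: 3 positive; Clause 3: 2 positive; Clause 4: 2 positive; Clause 5: 3 positive; Clause 6: 2 positive.
Total positive literal occurrences = 15.

15


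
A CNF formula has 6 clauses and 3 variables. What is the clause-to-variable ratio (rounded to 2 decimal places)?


Clause-to-variable ratio = clauses / variables.
6 / 3 = 2.0.

2.0


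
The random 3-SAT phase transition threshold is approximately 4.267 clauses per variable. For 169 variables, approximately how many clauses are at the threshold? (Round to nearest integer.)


The 3-SAT phase transition occurs at approximately 4.267 clauses per variable.
m = 4.267 * 169 = 721.123.
Rounded to nearest integer: 721.

721


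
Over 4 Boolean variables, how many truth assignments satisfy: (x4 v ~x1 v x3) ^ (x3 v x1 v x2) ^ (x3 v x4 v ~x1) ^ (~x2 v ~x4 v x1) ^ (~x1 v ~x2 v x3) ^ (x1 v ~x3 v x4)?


Enumerate all 16 truth assignments over 4 variables.
Test each against every clause.
Satisfying assignments found: 7.

7


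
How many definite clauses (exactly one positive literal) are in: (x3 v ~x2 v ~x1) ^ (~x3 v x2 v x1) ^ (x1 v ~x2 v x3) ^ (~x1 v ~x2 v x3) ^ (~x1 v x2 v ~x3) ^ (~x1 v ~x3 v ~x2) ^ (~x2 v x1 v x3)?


A definite clause has exactly one positive literal.
Clause 1: 1 positive -> definite
Clause 2: 2 positive -> not definite
Clause 3: 2 positive -> not definite
Clause 4: 1 positive -> definite
Clause 5: 1 positive -> definite
Clause 6: 0 positive -> not definite
Clause 7: 2 positive -> not definite
Definite clause count = 3.

3


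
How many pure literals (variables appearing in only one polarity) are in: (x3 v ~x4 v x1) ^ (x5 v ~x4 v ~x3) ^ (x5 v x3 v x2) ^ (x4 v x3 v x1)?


A pure literal appears in only one polarity across all clauses.
Pure literals: x1 (positive only), x2 (positive only), x5 (positive only).
Count = 3.

3


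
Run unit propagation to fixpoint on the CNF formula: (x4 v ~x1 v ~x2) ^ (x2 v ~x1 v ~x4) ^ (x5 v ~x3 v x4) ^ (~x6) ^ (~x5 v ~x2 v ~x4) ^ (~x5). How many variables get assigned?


Unit propagation repeatedly assigns the literal in any unit clause, then simplifies.
Assignments in order: x6 = F, x5 = F.
No further unit clauses remain.
Total variables assigned = 2.

2


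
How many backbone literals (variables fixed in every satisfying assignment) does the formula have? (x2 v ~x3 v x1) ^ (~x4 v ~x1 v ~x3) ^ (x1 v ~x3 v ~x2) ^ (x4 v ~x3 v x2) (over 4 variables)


Find all satisfying assignments: 9 model(s).
Check which variables have the same value in every model.
No variable is fixed across all models.
Backbone size = 0.

0


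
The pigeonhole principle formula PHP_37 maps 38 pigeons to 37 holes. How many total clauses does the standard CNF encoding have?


The PHP encoding has two parts:
1) At-least-one-hole clauses: 38 (one per pigeon, each with 37 literals).
2) At-most-one-pigeon-per-hole clauses: 37 holes * C(38,2) = 37 * 703 = 26011.
Total clauses = 38 + 26011 = 26049.

26049


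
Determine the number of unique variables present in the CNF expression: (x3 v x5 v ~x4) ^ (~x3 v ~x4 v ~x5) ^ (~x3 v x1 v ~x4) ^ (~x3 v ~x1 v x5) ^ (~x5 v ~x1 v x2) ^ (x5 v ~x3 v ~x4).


Identify each distinct variable in the formula.
Variables found: x1, x2, x3, x4, x5.
Total distinct variables = 5.

5


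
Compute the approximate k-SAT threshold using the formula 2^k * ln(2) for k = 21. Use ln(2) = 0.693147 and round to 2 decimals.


Using the asymptotic formula: threshold ~ 2^k * ln(2).
2^21 = 2097152.
2097152 * 0.693147 = 1453634.62.

1453634.62


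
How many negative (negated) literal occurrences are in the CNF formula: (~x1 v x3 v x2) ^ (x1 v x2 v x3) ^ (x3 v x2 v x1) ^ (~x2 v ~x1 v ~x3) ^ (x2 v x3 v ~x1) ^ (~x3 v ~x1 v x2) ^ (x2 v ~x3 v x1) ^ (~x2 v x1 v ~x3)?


Scan each clause for negated literals.
Clause 1: 1 negative; Clause 2: 0 negative; Clause 3: 0 negative; Clause 4: 3 negative; Clause 5: 1 negative; Clause 6: 2 negative; Clause 7: 1 negative; Clause 8: 2 negative.
Total negative literal occurrences = 10.

10


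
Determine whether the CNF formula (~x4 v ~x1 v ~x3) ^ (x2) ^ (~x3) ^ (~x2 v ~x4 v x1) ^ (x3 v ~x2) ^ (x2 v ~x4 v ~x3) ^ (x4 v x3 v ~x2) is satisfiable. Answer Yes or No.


Check all 16 possible truth assignments.
Number of satisfying assignments found: 0.
The formula is unsatisfiable.

No


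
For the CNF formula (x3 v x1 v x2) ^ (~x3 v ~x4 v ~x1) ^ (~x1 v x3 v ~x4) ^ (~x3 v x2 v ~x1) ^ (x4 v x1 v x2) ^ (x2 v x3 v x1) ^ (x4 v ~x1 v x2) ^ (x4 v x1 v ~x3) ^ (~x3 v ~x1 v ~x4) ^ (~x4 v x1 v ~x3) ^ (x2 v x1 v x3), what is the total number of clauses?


Each group enclosed in parentheses joined by ^ is one clause.
Counting the conjuncts: 11 clauses.

11


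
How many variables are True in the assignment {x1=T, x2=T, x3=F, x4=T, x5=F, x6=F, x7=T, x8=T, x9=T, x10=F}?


The weight is the number of variables assigned True.
True variables: x1, x2, x4, x7, x8, x9.
Weight = 6.

6


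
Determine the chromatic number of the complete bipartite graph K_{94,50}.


K_{94,50} is bipartite by definition: the two parts are independent sets, with every edge crossing between them.
Color all vertices in one part with color 1 and all vertices in the other part with color 2.
Since the graph has at least one edge, one color does not suffice.
Chromatic number = 2.

2


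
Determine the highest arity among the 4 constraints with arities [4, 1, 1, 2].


The arities are: 4, 1, 1, 2.
Scan for the maximum value.
Maximum arity = 4.

4


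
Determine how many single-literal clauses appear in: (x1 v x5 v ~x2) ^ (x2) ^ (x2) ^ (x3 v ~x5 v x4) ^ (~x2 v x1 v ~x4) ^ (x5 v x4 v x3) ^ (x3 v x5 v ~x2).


A unit clause contains exactly one literal.
Unit clauses found: (x2), (x2).
Count = 2.

2


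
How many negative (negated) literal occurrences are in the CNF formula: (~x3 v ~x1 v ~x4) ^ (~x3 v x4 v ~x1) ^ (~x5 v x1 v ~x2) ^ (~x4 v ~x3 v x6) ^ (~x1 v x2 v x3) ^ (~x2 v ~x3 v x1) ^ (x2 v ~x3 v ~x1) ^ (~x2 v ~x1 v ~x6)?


Scan each clause for negated literals.
Clause 1: 3 negative; Clause 2: 2 negative; Clause 3: 2 negative; Clause 4: 2 negative; Clause 5: 1 negative; Clause 6: 2 negative; Clause 7: 2 negative; Clause 8: 3 negative.
Total negative literal occurrences = 17.

17


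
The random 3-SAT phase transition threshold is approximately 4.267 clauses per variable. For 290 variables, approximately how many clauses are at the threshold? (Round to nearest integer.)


The 3-SAT phase transition occurs at approximately 4.267 clauses per variable.
m = 4.267 * 290 = 1237.43.
Rounded to nearest integer: 1237.

1237


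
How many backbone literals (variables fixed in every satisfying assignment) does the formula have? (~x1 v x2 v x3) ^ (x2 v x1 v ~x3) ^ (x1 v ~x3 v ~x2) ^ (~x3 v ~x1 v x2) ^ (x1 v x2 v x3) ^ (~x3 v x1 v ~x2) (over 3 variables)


Find all satisfying assignments: 3 model(s).
Check which variables have the same value in every model.
Fixed variables: x2=T.
Backbone size = 1.

1


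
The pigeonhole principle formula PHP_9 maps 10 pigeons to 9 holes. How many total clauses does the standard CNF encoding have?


The PHP encoding has two parts:
1) At-least-one-hole clauses: 10 (one per pigeon, each with 9 literals).
2) At-most-one-pigeon-per-hole clauses: 9 holes * C(10,2) = 9 * 45 = 405.
Total clauses = 10 + 405 = 415.

415


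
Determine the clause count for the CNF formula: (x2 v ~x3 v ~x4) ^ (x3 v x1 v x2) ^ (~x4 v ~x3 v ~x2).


Each group enclosed in parentheses joined by ^ is one clause.
Counting the conjuncts: 3 clauses.

3
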